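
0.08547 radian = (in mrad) 85.47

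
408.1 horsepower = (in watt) 3.043e+05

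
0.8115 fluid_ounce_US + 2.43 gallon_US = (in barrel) 0.05801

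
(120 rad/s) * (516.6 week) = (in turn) 5.967e+09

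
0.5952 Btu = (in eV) 3.919e+21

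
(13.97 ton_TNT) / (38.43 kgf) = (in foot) 5.088e+08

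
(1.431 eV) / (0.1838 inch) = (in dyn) 4.911e-12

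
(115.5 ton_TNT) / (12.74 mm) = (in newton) 3.793e+13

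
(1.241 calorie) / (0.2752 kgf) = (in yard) 2.104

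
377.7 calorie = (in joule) 1580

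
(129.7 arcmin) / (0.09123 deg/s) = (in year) 7.514e-07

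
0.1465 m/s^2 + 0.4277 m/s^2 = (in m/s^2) 0.5742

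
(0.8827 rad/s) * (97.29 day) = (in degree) 4.251e+08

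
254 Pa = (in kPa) 0.254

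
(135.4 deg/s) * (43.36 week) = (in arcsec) 1.278e+13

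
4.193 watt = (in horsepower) 0.005623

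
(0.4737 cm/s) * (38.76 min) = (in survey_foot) 36.14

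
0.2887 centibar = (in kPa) 0.2887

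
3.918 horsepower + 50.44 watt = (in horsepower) 3.986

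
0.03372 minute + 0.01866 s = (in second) 2.042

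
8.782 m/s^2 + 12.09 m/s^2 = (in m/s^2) 20.87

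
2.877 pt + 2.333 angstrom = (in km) 1.015e-06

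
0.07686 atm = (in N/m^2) 7788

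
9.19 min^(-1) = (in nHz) 1.532e+08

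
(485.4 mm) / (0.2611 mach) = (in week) 9.027e-09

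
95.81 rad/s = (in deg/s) 5490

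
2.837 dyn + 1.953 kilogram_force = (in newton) 19.15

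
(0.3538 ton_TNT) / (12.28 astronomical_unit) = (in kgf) 8.217e-05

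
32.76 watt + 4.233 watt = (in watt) 36.99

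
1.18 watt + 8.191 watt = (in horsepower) 0.01257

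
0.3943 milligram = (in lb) 8.693e-07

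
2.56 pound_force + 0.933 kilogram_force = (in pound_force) 4.617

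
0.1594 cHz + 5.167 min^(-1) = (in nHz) 8.771e+07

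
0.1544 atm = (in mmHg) 117.3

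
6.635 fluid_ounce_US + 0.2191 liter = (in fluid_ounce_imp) 14.62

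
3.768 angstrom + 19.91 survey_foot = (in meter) 6.069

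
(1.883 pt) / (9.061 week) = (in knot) 2.356e-10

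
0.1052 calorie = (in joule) 0.4402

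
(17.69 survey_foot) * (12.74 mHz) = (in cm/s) 6.869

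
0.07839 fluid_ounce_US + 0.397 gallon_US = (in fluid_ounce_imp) 52.97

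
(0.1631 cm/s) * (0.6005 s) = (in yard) 0.001071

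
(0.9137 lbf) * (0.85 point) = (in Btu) 1.155e-06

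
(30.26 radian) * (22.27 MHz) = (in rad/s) 6.739e+08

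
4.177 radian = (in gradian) 265.9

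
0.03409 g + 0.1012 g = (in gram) 0.1353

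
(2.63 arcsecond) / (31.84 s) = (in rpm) 3.824e-06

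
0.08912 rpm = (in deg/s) 0.5347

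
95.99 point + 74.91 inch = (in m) 1.937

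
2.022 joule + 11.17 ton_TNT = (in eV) 2.917e+29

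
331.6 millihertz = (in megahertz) 3.316e-07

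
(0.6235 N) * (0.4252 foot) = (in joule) 0.08081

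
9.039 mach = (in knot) 5983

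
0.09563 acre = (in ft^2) 4166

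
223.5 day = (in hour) 5364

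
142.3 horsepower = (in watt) 1.061e+05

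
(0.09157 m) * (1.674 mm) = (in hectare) 1.533e-08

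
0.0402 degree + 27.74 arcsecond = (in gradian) 0.05323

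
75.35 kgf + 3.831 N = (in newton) 742.8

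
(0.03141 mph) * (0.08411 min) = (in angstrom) 7.086e+08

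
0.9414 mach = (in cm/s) 3.205e+04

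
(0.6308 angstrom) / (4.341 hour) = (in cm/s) 4.036e-13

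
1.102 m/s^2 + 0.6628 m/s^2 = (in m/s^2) 1.765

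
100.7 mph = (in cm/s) 4502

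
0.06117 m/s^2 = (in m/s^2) 0.06117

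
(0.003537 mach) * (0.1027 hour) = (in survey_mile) 0.2767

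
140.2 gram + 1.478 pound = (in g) 810.6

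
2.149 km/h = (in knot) 1.16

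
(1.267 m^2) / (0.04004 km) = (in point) 89.7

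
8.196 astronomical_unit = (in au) 8.196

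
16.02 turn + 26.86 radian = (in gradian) 8118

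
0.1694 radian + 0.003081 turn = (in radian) 0.1888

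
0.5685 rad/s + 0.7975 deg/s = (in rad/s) 0.5824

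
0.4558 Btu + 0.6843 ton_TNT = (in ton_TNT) 0.6843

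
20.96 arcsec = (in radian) 0.0001016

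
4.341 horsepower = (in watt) 3237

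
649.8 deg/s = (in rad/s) 11.34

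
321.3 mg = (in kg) 0.0003213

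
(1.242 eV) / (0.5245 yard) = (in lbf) 9.327e-20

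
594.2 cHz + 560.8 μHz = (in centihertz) 594.3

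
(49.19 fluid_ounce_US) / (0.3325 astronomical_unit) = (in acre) 7.227e-18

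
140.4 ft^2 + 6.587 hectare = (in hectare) 6.588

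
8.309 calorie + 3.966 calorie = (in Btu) 0.04868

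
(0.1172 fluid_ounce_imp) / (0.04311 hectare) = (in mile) 4.8e-12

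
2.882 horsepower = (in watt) 2149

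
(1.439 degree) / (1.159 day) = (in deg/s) 1.437e-05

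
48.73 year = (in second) 1.537e+09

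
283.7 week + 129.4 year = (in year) 134.8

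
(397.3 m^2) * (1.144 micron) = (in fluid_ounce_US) 15.37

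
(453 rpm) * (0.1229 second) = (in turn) 0.9279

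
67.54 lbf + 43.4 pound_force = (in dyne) 4.935e+07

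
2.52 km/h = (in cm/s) 70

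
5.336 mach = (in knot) 3532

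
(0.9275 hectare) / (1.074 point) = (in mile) 1.521e+04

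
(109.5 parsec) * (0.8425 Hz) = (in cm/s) 2.847e+20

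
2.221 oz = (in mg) 6.296e+04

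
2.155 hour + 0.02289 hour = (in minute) 130.7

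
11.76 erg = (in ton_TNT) 2.811e-16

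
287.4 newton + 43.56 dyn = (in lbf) 64.61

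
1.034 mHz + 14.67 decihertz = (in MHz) 1.468e-06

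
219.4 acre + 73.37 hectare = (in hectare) 162.2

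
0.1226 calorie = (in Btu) 0.0004862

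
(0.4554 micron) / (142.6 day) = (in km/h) 1.331e-13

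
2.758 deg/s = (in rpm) 0.4597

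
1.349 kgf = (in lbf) 2.974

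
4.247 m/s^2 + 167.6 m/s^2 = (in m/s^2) 171.8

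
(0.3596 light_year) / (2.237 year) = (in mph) 1.079e+08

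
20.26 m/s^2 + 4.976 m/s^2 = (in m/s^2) 25.24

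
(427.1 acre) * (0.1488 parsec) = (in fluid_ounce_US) 2.683e+26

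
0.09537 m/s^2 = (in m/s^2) 0.09537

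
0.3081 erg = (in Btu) 2.92e-11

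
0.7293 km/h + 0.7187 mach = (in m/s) 244.9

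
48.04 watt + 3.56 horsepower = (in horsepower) 3.624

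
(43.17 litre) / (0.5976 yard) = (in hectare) 7.9e-06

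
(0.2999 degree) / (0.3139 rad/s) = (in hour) 4.632e-06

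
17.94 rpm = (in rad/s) 1.879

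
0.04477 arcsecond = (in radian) 2.171e-07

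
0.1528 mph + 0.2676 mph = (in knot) 0.3653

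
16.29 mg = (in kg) 1.629e-05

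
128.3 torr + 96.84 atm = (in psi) 1426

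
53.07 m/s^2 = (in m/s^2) 53.07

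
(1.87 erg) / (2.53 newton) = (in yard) 8.083e-08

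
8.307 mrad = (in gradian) 0.5288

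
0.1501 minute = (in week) 1.489e-05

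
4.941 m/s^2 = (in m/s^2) 4.941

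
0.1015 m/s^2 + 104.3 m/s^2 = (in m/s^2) 104.4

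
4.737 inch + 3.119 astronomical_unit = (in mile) 2.899e+08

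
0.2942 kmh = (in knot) 0.1589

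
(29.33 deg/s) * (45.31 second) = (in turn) 3.692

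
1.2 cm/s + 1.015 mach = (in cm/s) 3.456e+04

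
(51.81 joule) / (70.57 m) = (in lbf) 0.165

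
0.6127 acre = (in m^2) 2480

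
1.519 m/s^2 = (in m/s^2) 1.519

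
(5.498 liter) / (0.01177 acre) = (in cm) 0.01154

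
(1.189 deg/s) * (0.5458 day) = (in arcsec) 2.019e+08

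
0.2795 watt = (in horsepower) 0.0003748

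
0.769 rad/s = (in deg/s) 44.06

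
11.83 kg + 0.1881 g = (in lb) 26.08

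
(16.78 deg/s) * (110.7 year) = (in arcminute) 3.515e+12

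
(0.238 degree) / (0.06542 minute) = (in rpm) 0.01011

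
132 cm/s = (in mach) 0.003877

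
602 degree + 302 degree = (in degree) 904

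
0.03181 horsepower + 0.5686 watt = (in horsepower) 0.03257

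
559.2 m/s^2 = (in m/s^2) 559.2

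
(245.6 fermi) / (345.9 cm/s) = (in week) 1.174e-19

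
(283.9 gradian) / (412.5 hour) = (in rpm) 2.868e-05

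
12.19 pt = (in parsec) 1.394e-19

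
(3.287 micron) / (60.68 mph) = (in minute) 2.02e-09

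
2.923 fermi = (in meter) 2.923e-15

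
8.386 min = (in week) 0.0008319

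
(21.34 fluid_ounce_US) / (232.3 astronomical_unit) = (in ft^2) 1.955e-16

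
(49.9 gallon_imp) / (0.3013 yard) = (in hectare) 8.234e-05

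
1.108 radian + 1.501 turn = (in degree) 603.8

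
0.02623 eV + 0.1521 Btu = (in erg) 1.605e+09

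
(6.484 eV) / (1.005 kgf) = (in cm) 1.054e-17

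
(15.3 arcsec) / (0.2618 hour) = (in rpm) 7.516e-07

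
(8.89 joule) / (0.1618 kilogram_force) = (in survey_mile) 0.003481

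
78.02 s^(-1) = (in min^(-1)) 4681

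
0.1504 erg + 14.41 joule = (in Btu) 0.01366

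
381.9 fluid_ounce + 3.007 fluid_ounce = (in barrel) 0.0716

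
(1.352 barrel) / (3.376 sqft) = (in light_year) 7.244e-17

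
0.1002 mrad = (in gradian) 0.006379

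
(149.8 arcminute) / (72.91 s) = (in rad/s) 0.0005977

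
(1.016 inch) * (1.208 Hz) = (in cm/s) 3.117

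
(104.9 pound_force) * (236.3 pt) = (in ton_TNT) 9.297e-09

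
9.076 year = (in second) 2.862e+08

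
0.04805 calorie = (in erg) 2.01e+06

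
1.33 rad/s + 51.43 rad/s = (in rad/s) 52.76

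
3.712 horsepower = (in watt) 2768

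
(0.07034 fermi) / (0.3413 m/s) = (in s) 2.061e-16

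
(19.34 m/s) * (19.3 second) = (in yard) 408.2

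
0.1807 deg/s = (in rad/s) 0.003154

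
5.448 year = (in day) 1989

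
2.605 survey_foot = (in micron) 7.94e+05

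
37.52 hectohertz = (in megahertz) 0.003752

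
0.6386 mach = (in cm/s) 2.174e+04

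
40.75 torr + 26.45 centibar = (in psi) 4.624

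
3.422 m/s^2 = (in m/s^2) 3.422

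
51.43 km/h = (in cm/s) 1429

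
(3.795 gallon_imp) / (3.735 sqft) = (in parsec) 1.611e-18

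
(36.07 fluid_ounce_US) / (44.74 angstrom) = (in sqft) 2.566e+06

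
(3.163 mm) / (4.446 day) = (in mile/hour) 1.842e-08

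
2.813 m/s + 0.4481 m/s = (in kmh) 11.74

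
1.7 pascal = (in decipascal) 17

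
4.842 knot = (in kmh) 8.967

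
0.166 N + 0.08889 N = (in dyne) 2.549e+04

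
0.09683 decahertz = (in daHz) 0.09683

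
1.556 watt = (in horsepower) 0.002087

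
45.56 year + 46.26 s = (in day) 1.663e+04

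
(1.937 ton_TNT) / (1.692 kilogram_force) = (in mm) 4.884e+11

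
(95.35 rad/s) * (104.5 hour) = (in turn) 5.709e+06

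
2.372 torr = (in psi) 0.04587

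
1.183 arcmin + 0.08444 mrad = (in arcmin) 1.473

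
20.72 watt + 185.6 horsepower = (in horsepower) 185.6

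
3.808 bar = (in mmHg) 2856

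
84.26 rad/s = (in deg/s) 4828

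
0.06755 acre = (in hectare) 0.02734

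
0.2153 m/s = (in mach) 0.0006323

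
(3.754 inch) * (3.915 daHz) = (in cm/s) 373.3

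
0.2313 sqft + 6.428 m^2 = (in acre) 0.001594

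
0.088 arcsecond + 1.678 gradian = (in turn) 0.004195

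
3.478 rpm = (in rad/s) 0.3642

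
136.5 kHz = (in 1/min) 8.19e+06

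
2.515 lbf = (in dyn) 1.119e+06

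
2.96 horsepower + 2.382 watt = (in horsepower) 2.963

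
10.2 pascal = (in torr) 0.07651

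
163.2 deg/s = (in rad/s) 2.848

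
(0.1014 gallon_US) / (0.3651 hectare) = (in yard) 1.15e-07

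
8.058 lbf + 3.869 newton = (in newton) 39.71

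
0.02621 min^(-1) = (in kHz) 4.368e-07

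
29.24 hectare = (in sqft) 3.147e+06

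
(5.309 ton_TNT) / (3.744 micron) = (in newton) 5.933e+15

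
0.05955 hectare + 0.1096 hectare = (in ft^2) 1.821e+04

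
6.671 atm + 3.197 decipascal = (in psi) 98.04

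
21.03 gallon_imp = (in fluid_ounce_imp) 3365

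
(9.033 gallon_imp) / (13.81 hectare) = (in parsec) 9.637e-24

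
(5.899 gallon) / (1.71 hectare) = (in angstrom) 1.306e+04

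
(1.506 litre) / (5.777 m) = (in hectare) 2.607e-08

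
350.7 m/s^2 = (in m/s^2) 350.7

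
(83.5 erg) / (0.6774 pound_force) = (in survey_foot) 9.092e-06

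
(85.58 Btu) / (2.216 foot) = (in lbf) 3.005e+04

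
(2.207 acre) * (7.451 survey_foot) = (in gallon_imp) 4.462e+06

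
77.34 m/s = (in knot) 150.3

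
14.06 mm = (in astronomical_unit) 9.399e-14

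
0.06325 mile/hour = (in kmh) 0.1018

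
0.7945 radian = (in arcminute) 2731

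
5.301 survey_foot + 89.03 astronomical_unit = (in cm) 1.332e+15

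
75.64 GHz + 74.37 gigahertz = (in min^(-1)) 9.001e+12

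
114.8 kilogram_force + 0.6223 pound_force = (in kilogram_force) 115.1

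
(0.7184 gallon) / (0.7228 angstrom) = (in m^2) 3.762e+07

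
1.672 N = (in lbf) 0.3759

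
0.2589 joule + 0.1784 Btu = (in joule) 188.5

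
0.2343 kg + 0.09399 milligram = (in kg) 0.2343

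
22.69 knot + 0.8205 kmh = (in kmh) 42.84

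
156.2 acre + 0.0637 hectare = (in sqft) 6.811e+06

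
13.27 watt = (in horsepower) 0.0178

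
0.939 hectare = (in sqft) 1.011e+05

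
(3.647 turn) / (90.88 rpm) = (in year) 7.635e-08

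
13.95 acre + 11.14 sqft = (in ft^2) 6.077e+05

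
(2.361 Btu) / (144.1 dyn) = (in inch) 6.806e+07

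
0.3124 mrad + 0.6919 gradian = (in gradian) 0.7118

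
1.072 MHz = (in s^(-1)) 1.072e+06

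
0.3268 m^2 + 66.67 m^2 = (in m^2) 67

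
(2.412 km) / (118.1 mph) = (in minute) 0.7614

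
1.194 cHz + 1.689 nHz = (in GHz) 1.194e-11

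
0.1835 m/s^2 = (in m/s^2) 0.1835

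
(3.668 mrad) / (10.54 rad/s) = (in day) 4.028e-09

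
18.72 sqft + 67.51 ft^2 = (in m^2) 8.011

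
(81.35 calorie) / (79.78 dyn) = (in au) 2.852e-06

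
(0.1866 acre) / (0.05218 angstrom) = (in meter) 1.447e+14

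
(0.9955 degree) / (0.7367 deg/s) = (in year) 4.285e-08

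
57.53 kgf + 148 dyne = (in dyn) 5.642e+07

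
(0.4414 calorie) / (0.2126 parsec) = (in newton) 2.815e-16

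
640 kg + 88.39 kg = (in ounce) 2.569e+04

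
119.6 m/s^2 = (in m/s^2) 119.6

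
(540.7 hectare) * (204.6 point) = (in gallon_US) 1.031e+08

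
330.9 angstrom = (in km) 3.309e-11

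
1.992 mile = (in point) 9.087e+06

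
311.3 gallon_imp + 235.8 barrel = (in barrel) 244.7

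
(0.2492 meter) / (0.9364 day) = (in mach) 9.046e-09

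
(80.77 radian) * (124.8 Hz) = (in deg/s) 5.775e+05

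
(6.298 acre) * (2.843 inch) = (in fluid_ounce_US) 6.223e+07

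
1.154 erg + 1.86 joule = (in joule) 1.86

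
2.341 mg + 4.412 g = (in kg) 0.004414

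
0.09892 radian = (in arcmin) 340.1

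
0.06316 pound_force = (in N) 0.2809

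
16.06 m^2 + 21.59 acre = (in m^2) 8.739e+04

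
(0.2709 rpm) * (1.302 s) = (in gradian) 2.351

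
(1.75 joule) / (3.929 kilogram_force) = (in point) 128.7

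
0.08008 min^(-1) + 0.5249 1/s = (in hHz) 0.005262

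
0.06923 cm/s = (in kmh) 0.002492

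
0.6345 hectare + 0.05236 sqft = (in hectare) 0.6345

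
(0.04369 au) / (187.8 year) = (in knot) 2.145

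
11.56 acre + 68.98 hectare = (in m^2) 7.366e+05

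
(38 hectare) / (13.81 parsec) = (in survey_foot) 2.926e-12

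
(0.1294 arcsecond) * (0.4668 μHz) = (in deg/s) 1.678e-11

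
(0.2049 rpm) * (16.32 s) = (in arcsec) 7.223e+04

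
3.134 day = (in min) 4513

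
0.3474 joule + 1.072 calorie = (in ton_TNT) 1.155e-09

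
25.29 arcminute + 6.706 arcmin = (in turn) 0.001481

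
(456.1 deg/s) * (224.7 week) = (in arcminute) 3.719e+12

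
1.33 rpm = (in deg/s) 7.98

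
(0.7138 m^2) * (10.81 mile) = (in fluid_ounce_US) 4.199e+08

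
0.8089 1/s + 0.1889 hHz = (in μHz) 1.97e+07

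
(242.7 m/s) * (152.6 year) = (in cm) 1.168e+14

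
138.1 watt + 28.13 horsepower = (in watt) 2.111e+04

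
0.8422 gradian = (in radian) 0.01323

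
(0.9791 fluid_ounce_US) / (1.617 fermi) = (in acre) 4.425e+06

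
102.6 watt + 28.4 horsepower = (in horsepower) 28.54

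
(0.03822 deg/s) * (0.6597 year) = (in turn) 2209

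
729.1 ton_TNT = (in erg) 3.051e+19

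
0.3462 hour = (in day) 0.01442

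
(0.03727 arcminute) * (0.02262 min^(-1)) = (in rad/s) 4.087e-09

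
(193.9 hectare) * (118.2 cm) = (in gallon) 6.055e+08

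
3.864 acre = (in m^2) 1.564e+04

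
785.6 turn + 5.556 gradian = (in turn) 785.6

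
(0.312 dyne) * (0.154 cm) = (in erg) 0.04805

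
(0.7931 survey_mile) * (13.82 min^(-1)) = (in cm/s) 2.94e+04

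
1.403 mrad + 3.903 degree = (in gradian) 4.426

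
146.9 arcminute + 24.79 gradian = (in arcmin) 1486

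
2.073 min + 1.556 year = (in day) 567.9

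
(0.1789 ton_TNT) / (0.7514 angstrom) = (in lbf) 2.239e+18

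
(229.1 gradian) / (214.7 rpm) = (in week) 2.647e-07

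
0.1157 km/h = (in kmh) 0.1157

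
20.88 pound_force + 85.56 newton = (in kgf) 18.2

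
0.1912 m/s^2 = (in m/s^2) 0.1912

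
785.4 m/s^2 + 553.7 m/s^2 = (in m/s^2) 1339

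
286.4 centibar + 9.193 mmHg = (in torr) 2157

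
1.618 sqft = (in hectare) 1.503e-05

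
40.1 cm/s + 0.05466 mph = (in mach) 0.001249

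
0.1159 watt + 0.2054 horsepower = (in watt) 153.3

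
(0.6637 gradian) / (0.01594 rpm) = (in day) 7.229e-05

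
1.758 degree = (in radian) 0.03068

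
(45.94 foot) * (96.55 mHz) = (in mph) 3.024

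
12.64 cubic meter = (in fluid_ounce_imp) 4.449e+05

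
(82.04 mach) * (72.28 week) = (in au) 8.163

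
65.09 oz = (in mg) 1.845e+06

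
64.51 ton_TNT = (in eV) 1.685e+30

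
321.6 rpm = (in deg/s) 1930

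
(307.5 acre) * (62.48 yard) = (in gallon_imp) 1.564e+10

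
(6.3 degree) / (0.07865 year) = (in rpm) 4.233e-07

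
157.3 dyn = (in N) 0.001573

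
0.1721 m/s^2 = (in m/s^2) 0.1721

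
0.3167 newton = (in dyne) 3.167e+04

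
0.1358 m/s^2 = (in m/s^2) 0.1358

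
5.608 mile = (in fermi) 9.025e+18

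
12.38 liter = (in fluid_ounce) 418.6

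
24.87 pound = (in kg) 11.28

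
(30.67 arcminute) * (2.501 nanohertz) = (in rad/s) 2.231e-11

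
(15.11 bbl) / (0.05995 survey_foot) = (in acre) 0.03249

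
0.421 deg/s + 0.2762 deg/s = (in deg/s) 0.6972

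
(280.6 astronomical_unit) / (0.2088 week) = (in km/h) 1.197e+09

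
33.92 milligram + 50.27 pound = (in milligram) 2.28e+07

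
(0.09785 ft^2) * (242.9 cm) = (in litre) 22.08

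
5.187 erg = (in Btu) 4.916e-10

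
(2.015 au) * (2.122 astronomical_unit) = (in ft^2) 1.03e+24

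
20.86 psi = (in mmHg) 1079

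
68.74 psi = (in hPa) 4739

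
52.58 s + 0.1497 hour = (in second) 591.5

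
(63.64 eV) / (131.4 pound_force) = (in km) 1.744e-23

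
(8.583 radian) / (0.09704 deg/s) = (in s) 5068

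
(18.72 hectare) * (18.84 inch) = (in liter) 8.958e+07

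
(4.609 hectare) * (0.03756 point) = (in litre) 610.7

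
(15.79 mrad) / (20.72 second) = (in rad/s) 0.0007621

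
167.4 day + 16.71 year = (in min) 9.024e+06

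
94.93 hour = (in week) 0.5651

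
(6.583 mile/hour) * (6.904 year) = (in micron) 6.407e+14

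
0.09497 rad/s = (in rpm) 0.9069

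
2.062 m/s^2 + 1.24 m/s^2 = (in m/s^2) 3.302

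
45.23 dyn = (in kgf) 4.612e-05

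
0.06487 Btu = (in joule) 68.44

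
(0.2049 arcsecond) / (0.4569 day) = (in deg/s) 1.442e-09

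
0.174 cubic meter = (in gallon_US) 45.97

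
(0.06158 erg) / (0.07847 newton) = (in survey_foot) 2.575e-07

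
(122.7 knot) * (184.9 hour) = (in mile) 2.611e+04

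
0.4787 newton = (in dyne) 4.787e+04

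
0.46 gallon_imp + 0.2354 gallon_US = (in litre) 2.982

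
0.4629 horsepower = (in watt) 345.2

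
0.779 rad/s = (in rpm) 7.439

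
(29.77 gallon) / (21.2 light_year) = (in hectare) 5.619e-23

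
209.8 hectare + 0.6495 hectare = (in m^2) 2.104e+06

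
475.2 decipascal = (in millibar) 0.4752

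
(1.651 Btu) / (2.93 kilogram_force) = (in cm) 6062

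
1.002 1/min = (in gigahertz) 1.67e-11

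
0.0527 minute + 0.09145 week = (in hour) 15.36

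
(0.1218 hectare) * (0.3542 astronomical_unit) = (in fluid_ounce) 2.182e+18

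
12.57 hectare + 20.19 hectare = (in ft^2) 3.526e+06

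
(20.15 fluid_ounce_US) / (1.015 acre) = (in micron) 0.1451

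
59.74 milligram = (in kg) 5.974e-05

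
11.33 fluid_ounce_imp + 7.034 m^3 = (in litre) 7034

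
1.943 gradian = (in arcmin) 104.9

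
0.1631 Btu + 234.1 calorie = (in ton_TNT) 2.752e-07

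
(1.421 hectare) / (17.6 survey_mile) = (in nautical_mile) 0.0002709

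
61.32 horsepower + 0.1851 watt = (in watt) 4.573e+04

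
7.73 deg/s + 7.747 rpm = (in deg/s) 54.21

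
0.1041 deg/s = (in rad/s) 0.001817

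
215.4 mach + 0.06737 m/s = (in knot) 1.426e+05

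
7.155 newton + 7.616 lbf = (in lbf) 9.225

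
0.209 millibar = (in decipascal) 209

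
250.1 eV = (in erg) 4.007e-10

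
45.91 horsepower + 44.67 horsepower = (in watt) 6.755e+04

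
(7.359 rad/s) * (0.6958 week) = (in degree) 1.774e+08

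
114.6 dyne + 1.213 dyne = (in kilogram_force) 0.0001181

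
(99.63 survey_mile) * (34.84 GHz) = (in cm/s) 5.586e+17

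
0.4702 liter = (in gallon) 0.1242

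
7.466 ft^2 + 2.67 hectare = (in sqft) 2.874e+05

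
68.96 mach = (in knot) 4.564e+04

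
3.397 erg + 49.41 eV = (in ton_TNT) 8.119e-17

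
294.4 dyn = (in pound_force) 0.0006618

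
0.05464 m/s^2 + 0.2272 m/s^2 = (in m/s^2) 0.2818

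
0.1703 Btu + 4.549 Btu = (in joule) 4979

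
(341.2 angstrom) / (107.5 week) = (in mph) 1.174e-15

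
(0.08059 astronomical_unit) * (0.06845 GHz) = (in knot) 1.604e+18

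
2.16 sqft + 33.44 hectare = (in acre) 82.63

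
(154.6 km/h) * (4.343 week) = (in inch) 4.441e+09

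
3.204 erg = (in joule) 3.204e-07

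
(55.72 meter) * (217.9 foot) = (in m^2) 3701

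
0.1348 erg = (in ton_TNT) 3.222e-18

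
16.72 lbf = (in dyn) 7.437e+06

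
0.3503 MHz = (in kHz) 350.3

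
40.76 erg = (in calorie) 9.742e-07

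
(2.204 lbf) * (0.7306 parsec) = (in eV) 1.379e+36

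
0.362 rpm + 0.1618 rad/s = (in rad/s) 0.1997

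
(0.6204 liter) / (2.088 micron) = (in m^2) 297.1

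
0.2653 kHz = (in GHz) 2.653e-07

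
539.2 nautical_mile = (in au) 6.675e-06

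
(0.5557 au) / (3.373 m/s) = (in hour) 6.846e+06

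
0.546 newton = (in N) 0.546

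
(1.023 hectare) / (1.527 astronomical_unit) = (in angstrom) 447.8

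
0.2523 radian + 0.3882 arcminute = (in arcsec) 5.206e+04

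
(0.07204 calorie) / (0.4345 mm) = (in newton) 693.7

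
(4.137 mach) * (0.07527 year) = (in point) 9.478e+12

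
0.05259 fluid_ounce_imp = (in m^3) 1.494e-06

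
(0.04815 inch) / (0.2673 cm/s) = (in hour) 0.0001271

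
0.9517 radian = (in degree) 54.53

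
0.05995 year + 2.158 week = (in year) 0.1013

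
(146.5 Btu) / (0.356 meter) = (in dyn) 4.342e+10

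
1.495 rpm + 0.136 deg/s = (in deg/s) 9.106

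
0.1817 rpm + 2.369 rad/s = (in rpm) 22.8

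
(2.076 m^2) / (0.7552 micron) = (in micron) 2.749e+12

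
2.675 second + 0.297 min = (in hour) 0.005693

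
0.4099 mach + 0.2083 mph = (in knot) 271.5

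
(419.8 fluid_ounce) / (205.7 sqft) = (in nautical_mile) 3.508e-07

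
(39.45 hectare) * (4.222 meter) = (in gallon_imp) 3.664e+08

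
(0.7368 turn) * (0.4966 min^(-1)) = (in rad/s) 0.03832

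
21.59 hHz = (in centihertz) 2.159e+05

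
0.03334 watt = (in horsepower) 4.471e-05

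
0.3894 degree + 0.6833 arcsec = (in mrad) 6.8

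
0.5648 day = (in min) 813.3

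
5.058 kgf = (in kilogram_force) 5.058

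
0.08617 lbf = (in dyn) 3.833e+04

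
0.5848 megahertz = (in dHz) 5.848e+06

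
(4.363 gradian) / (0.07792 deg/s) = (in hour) 0.014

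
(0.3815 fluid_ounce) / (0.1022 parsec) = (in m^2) 3.578e-21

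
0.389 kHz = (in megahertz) 0.000389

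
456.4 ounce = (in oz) 456.4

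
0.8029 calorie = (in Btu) 0.003184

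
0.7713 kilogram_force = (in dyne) 7.564e+05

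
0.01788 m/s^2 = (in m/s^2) 0.01788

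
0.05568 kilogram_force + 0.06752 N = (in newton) 0.6136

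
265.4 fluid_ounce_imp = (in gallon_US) 1.992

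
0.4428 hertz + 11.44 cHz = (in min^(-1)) 33.43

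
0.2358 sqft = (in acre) 5.413e-06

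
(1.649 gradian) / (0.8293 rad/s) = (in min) 0.0005206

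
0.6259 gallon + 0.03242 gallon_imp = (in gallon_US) 0.6648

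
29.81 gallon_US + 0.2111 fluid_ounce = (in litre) 112.8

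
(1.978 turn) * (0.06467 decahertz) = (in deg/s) 460.5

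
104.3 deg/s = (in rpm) 17.38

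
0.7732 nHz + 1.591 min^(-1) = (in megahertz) 2.652e-08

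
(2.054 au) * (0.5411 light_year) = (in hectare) 1.573e+23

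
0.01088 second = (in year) 3.45e-10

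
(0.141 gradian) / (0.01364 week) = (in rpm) 2.564e-06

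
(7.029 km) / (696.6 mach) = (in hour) 8.232e-06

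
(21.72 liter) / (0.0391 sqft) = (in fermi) 5.979e+15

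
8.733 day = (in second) 7.545e+05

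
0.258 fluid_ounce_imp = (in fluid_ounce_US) 0.2479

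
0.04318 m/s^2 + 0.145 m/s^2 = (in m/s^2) 0.1882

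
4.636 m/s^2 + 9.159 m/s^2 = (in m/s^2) 13.8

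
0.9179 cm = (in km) 9.179e-06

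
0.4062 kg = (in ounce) 14.33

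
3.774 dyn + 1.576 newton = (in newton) 1.576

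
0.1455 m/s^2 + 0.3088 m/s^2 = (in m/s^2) 0.4543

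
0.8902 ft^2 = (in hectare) 8.27e-06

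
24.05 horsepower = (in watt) 1.793e+04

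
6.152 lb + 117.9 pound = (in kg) 56.27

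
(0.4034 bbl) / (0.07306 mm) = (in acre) 0.2169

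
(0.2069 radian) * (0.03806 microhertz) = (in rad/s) 7.875e-09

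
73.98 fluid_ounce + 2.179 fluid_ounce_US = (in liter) 2.252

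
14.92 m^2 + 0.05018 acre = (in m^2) 218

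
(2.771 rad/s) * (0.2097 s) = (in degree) 33.29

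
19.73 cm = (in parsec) 6.394e-18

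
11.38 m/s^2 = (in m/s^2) 11.38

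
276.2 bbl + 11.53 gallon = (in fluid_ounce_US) 1.486e+06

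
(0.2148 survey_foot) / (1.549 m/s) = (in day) 4.892e-07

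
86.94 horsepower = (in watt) 6.483e+04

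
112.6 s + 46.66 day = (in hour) 1120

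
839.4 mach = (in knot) 5.556e+05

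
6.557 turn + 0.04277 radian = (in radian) 41.24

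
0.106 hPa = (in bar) 0.000106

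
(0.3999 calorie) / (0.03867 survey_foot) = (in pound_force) 31.91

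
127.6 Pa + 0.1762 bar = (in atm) 0.1752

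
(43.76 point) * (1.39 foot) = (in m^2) 0.00654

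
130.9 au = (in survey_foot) 6.425e+13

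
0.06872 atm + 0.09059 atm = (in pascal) 1.614e+04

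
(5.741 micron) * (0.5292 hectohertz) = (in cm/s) 0.03038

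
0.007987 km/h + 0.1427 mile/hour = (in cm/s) 6.601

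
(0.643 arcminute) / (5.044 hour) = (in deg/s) 5.902e-07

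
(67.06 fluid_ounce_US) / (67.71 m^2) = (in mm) 0.02929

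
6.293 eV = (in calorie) 2.41e-19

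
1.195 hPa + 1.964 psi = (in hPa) 136.6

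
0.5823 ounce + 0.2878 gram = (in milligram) 1.68e+04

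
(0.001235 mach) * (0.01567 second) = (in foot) 0.02162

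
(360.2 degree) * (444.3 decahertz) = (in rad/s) 2.793e+04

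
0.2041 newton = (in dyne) 2.041e+04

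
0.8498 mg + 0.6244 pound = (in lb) 0.6244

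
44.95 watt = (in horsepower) 0.06028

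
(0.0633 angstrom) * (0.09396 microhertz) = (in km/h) 2.141e-18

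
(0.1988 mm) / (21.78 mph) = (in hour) 5.672e-09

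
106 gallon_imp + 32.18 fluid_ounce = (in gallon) 127.6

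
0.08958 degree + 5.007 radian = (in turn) 0.7971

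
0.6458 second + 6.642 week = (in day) 46.49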